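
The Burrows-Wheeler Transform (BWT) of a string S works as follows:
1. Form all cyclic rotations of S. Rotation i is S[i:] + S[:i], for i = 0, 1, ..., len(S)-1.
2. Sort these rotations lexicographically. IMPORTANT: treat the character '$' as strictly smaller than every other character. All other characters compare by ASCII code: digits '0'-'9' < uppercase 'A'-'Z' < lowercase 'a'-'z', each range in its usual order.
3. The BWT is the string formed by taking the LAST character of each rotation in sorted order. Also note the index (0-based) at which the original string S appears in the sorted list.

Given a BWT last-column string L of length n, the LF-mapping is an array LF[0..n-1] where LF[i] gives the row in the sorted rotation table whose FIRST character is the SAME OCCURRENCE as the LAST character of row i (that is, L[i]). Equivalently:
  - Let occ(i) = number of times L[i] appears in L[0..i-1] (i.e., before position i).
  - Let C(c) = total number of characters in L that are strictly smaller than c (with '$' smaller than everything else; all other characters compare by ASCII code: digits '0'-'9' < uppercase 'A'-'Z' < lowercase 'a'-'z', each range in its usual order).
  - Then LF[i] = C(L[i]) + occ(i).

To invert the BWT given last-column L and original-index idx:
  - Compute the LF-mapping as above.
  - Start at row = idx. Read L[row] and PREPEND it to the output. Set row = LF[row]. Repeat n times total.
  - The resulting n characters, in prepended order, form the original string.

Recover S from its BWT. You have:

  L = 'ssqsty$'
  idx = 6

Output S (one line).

LF mapping: 2 3 1 4 5 6 0
Walk LF starting at row 6, prepending L[row]:
  step 1: row=6, L[6]='$', prepend. Next row=LF[6]=0
  step 2: row=0, L[0]='s', prepend. Next row=LF[0]=2
  step 3: row=2, L[2]='q', prepend. Next row=LF[2]=1
  step 4: row=1, L[1]='s', prepend. Next row=LF[1]=3
  step 5: row=3, L[3]='s', prepend. Next row=LF[3]=4
  step 6: row=4, L[4]='t', prepend. Next row=LF[4]=5
  step 7: row=5, L[5]='y', prepend. Next row=LF[5]=6
Reversed output: ytssqs$

Answer: ytssqs$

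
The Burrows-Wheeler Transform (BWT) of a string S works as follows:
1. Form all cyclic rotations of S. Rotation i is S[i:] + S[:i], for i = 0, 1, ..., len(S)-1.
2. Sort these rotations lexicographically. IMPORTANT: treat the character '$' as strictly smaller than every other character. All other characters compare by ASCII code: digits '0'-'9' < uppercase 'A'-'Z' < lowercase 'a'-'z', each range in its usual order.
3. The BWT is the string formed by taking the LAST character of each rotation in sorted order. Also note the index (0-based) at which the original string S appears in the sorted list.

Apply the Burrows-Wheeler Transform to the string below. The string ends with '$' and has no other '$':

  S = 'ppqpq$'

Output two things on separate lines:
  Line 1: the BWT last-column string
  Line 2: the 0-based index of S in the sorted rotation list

All 6 rotations (rotation i = S[i:]+S[:i]):
  rot[0] = ppqpq$
  rot[1] = pqpq$p
  rot[2] = qpq$pp
  rot[3] = pq$ppq
  rot[4] = q$ppqp
  rot[5] = $ppqpq
Sorted (with $ < everything):
  sorted[0] = $ppqpq  (last char: 'q')
  sorted[1] = ppqpq$  (last char: '$')
  sorted[2] = pq$ppq  (last char: 'q')
  sorted[3] = pqpq$p  (last char: 'p')
  sorted[4] = q$ppqp  (last char: 'p')
  sorted[5] = qpq$pp  (last char: 'p')
Last column: q$qppp
Original string S is at sorted index 1

Answer: q$qppp
1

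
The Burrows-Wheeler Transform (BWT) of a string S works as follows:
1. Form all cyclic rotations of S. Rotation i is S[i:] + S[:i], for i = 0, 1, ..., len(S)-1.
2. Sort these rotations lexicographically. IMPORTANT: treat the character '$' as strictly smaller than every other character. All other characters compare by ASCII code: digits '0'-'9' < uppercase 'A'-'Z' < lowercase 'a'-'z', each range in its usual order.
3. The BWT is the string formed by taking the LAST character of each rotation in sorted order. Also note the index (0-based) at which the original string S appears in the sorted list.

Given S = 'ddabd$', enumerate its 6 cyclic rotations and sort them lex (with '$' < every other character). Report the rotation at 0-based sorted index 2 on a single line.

Answer: bd$dda

Derivation:
All 6 rotations (rotation i = S[i:]+S[:i]):
  rot[0] = ddabd$
  rot[1] = dabd$d
  rot[2] = abd$dd
  rot[3] = bd$dda
  rot[4] = d$ddab
  rot[5] = $ddabd
Sorted (with $ < everything):
  sorted[0] = $ddabd
  sorted[1] = abd$dd
  sorted[2] = bd$dda
  sorted[3] = d$ddab
  sorted[4] = dabd$d
  sorted[5] = ddabd$
sorted[2] = bd$dda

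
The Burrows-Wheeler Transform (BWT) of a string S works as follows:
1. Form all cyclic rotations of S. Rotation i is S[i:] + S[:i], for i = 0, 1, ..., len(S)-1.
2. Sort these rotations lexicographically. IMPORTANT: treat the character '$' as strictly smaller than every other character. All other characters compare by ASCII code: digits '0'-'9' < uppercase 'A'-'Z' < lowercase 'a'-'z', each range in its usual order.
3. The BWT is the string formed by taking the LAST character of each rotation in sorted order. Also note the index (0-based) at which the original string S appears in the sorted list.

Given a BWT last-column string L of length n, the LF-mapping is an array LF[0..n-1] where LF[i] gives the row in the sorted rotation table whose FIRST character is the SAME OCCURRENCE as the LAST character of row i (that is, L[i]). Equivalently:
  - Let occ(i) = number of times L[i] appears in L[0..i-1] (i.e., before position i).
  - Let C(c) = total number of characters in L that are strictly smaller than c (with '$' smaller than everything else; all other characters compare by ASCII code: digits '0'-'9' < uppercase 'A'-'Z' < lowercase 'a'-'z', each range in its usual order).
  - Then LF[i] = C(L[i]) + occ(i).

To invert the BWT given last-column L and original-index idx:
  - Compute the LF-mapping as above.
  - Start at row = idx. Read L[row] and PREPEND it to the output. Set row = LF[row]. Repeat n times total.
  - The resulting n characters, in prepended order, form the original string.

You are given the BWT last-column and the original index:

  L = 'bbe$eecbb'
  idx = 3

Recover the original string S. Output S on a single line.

Answer: bebecebb$

Derivation:
LF mapping: 1 2 6 0 7 8 5 3 4
Walk LF starting at row 3, prepending L[row]:
  step 1: row=3, L[3]='$', prepend. Next row=LF[3]=0
  step 2: row=0, L[0]='b', prepend. Next row=LF[0]=1
  step 3: row=1, L[1]='b', prepend. Next row=LF[1]=2
  step 4: row=2, L[2]='e', prepend. Next row=LF[2]=6
  step 5: row=6, L[6]='c', prepend. Next row=LF[6]=5
  step 6: row=5, L[5]='e', prepend. Next row=LF[5]=8
  step 7: row=8, L[8]='b', prepend. Next row=LF[8]=4
  step 8: row=4, L[4]='e', prepend. Next row=LF[4]=7
  step 9: row=7, L[7]='b', prepend. Next row=LF[7]=3
Reversed output: bebecebb$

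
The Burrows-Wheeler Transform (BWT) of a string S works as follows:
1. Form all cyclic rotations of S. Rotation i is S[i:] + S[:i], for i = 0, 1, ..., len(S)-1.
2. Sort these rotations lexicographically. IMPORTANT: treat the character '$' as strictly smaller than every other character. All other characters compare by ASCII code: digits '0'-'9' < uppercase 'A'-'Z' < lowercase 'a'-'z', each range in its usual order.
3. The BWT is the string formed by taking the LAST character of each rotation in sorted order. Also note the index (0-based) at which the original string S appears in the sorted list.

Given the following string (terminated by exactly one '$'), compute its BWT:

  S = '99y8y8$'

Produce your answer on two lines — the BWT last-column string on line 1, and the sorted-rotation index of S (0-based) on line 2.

All 7 rotations (rotation i = S[i:]+S[:i]):
  rot[0] = 99y8y8$
  rot[1] = 9y8y8$9
  rot[2] = y8y8$99
  rot[3] = 8y8$99y
  rot[4] = y8$99y8
  rot[5] = 8$99y8y
  rot[6] = $99y8y8
Sorted (with $ < everything):
  sorted[0] = $99y8y8  (last char: '8')
  sorted[1] = 8$99y8y  (last char: 'y')
  sorted[2] = 8y8$99y  (last char: 'y')
  sorted[3] = 99y8y8$  (last char: '$')
  sorted[4] = 9y8y8$9  (last char: '9')
  sorted[5] = y8$99y8  (last char: '8')
  sorted[6] = y8y8$99  (last char: '9')
Last column: 8yy$989
Original string S is at sorted index 3

Answer: 8yy$989
3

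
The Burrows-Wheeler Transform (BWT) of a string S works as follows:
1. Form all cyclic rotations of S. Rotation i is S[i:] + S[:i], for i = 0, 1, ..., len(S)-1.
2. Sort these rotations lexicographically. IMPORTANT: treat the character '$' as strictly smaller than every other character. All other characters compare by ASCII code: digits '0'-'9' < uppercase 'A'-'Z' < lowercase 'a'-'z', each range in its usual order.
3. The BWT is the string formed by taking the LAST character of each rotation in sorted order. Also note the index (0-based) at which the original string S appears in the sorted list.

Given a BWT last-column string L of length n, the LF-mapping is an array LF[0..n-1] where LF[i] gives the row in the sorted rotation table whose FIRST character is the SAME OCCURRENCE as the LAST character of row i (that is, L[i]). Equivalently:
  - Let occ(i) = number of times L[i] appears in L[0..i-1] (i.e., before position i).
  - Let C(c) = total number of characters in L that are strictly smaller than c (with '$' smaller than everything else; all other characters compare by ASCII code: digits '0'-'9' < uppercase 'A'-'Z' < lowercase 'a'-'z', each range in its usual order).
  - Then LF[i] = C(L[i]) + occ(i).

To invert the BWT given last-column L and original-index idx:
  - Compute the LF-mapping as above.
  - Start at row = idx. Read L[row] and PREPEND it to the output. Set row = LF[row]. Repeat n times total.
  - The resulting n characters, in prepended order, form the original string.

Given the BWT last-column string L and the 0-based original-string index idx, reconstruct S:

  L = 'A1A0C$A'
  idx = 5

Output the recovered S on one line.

LF mapping: 3 2 4 1 6 0 5
Walk LF starting at row 5, prepending L[row]:
  step 1: row=5, L[5]='$', prepend. Next row=LF[5]=0
  step 2: row=0, L[0]='A', prepend. Next row=LF[0]=3
  step 3: row=3, L[3]='0', prepend. Next row=LF[3]=1
  step 4: row=1, L[1]='1', prepend. Next row=LF[1]=2
  step 5: row=2, L[2]='A', prepend. Next row=LF[2]=4
  step 6: row=4, L[4]='C', prepend. Next row=LF[4]=6
  step 7: row=6, L[6]='A', prepend. Next row=LF[6]=5
Reversed output: ACA10A$

Answer: ACA10A$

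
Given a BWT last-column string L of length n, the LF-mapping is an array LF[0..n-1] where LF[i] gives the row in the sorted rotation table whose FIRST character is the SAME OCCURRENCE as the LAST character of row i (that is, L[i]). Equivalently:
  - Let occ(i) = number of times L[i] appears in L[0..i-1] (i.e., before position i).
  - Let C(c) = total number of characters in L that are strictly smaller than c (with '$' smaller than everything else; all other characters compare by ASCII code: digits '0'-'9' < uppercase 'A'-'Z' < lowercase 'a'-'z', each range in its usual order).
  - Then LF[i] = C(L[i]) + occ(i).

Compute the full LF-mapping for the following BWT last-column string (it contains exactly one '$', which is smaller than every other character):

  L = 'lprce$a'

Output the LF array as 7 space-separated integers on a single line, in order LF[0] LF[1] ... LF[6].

Answer: 4 5 6 2 3 0 1

Derivation:
Char counts: '$':1, 'a':1, 'c':1, 'e':1, 'l':1, 'p':1, 'r':1
C (first-col start): C('$')=0, C('a')=1, C('c')=2, C('e')=3, C('l')=4, C('p')=5, C('r')=6
L[0]='l': occ=0, LF[0]=C('l')+0=4+0=4
L[1]='p': occ=0, LF[1]=C('p')+0=5+0=5
L[2]='r': occ=0, LF[2]=C('r')+0=6+0=6
L[3]='c': occ=0, LF[3]=C('c')+0=2+0=2
L[4]='e': occ=0, LF[4]=C('e')+0=3+0=3
L[5]='$': occ=0, LF[5]=C('$')+0=0+0=0
L[6]='a': occ=0, LF[6]=C('a')+0=1+0=1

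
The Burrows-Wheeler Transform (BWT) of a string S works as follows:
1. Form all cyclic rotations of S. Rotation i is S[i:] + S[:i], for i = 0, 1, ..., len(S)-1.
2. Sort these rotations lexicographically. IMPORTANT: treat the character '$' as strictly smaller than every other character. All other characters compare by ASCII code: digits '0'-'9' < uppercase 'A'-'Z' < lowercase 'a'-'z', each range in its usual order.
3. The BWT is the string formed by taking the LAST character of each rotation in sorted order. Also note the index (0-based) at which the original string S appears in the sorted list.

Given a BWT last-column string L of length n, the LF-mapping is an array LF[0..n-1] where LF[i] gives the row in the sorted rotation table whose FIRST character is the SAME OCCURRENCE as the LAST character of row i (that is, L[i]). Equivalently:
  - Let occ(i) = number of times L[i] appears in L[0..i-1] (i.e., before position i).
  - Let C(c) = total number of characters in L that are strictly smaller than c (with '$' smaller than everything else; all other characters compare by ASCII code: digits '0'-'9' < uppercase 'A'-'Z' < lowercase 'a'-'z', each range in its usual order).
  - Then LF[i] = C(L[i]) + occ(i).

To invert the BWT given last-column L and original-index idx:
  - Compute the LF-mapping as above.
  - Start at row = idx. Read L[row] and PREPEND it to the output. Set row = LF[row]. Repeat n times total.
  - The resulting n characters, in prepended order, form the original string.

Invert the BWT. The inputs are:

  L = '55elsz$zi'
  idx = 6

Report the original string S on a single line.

Answer: sizzle55$

Derivation:
LF mapping: 1 2 3 5 6 7 0 8 4
Walk LF starting at row 6, prepending L[row]:
  step 1: row=6, L[6]='$', prepend. Next row=LF[6]=0
  step 2: row=0, L[0]='5', prepend. Next row=LF[0]=1
  step 3: row=1, L[1]='5', prepend. Next row=LF[1]=2
  step 4: row=2, L[2]='e', prepend. Next row=LF[2]=3
  step 5: row=3, L[3]='l', prepend. Next row=LF[3]=5
  step 6: row=5, L[5]='z', prepend. Next row=LF[5]=7
  step 7: row=7, L[7]='z', prepend. Next row=LF[7]=8
  step 8: row=8, L[8]='i', prepend. Next row=LF[8]=4
  step 9: row=4, L[4]='s', prepend. Next row=LF[4]=6
Reversed output: sizzle55$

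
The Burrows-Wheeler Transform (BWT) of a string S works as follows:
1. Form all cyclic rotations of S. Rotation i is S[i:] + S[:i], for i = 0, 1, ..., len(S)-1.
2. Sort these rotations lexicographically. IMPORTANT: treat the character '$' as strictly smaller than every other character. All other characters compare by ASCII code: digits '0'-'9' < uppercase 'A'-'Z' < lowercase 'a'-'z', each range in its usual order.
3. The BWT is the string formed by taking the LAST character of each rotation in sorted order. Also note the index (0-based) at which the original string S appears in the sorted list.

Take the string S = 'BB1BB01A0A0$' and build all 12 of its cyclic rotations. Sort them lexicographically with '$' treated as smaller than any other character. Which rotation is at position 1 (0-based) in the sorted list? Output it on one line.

All 12 rotations (rotation i = S[i:]+S[:i]):
  rot[0] = BB1BB01A0A0$
  rot[1] = B1BB01A0A0$B
  rot[2] = 1BB01A0A0$BB
  rot[3] = BB01A0A0$BB1
  rot[4] = B01A0A0$BB1B
  rot[5] = 01A0A0$BB1BB
  rot[6] = 1A0A0$BB1BB0
  rot[7] = A0A0$BB1BB01
  rot[8] = 0A0$BB1BB01A
  rot[9] = A0$BB1BB01A0
  rot[10] = 0$BB1BB01A0A
  rot[11] = $BB1BB01A0A0
Sorted (with $ < everything):
  sorted[0] = $BB1BB01A0A0
  sorted[1] = 0$BB1BB01A0A
  sorted[2] = 01A0A0$BB1BB
  sorted[3] = 0A0$BB1BB01A
  sorted[4] = 1A0A0$BB1BB0
  sorted[5] = 1BB01A0A0$BB
  sorted[6] = A0$BB1BB01A0
  sorted[7] = A0A0$BB1BB01
  sorted[8] = B01A0A0$BB1B
  sorted[9] = B1BB01A0A0$B
  sorted[10] = BB01A0A0$BB1
  sorted[11] = BB1BB01A0A0$
sorted[1] = 0$BB1BB01A0A

Answer: 0$BB1BB01A0A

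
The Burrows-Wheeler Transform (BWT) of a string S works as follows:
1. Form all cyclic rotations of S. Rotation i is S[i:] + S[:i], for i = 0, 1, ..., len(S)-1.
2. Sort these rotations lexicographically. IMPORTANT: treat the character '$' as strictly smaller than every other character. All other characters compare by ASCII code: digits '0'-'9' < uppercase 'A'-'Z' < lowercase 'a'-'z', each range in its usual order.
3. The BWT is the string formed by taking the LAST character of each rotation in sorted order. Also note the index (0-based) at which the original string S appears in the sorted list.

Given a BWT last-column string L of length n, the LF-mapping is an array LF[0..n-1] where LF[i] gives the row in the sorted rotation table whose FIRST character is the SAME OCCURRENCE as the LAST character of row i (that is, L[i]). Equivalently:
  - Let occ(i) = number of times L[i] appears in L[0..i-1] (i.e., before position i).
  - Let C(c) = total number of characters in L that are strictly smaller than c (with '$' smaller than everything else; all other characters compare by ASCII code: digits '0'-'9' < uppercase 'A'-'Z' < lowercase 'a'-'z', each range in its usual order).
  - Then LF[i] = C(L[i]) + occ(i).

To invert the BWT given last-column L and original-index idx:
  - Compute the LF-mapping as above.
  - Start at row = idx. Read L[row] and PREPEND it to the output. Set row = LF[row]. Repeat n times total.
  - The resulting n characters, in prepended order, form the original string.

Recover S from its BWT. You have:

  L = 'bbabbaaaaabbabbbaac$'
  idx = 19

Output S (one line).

Answer: cbbbaaaabbaabaaabbb$

Derivation:
LF mapping: 10 11 1 12 13 2 3 4 5 6 14 15 7 16 17 18 8 9 19 0
Walk LF starting at row 19, prepending L[row]:
  step 1: row=19, L[19]='$', prepend. Next row=LF[19]=0
  step 2: row=0, L[0]='b', prepend. Next row=LF[0]=10
  step 3: row=10, L[10]='b', prepend. Next row=LF[10]=14
  step 4: row=14, L[14]='b', prepend. Next row=LF[14]=17
  step 5: row=17, L[17]='a', prepend. Next row=LF[17]=9
  step 6: row=9, L[9]='a', prepend. Next row=LF[9]=6
  step 7: row=6, L[6]='a', prepend. Next row=LF[6]=3
  step 8: row=3, L[3]='b', prepend. Next row=LF[3]=12
  step 9: row=12, L[12]='a', prepend. Next row=LF[12]=7
  step 10: row=7, L[7]='a', prepend. Next row=LF[7]=4
  step 11: row=4, L[4]='b', prepend. Next row=LF[4]=13
  step 12: row=13, L[13]='b', prepend. Next row=LF[13]=16
  step 13: row=16, L[16]='a', prepend. Next row=LF[16]=8
  step 14: row=8, L[8]='a', prepend. Next row=LF[8]=5
  step 15: row=5, L[5]='a', prepend. Next row=LF[5]=2
  step 16: row=2, L[2]='a', prepend. Next row=LF[2]=1
  step 17: row=1, L[1]='b', prepend. Next row=LF[1]=11
  step 18: row=11, L[11]='b', prepend. Next row=LF[11]=15
  step 19: row=15, L[15]='b', prepend. Next row=LF[15]=18
  step 20: row=18, L[18]='c', prepend. Next row=LF[18]=19
Reversed output: cbbbaaaabbaabaaabbb$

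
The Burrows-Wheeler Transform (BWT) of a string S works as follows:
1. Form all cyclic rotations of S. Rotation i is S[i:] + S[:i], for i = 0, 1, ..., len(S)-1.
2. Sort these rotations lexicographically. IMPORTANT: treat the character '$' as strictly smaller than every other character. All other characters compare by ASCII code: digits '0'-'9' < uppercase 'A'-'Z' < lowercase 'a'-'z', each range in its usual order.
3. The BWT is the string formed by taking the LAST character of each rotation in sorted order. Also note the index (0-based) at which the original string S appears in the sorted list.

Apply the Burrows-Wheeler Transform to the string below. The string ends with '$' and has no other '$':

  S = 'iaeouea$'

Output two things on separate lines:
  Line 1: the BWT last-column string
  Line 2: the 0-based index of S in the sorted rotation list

Answer: aeiua$eo
5

Derivation:
All 8 rotations (rotation i = S[i:]+S[:i]):
  rot[0] = iaeouea$
  rot[1] = aeouea$i
  rot[2] = eouea$ia
  rot[3] = ouea$iae
  rot[4] = uea$iaeo
  rot[5] = ea$iaeou
  rot[6] = a$iaeoue
  rot[7] = $iaeouea
Sorted (with $ < everything):
  sorted[0] = $iaeouea  (last char: 'a')
  sorted[1] = a$iaeoue  (last char: 'e')
  sorted[2] = aeouea$i  (last char: 'i')
  sorted[3] = ea$iaeou  (last char: 'u')
  sorted[4] = eouea$ia  (last char: 'a')
  sorted[5] = iaeouea$  (last char: '$')
  sorted[6] = ouea$iae  (last char: 'e')
  sorted[7] = uea$iaeo  (last char: 'o')
Last column: aeiua$eo
Original string S is at sorted index 5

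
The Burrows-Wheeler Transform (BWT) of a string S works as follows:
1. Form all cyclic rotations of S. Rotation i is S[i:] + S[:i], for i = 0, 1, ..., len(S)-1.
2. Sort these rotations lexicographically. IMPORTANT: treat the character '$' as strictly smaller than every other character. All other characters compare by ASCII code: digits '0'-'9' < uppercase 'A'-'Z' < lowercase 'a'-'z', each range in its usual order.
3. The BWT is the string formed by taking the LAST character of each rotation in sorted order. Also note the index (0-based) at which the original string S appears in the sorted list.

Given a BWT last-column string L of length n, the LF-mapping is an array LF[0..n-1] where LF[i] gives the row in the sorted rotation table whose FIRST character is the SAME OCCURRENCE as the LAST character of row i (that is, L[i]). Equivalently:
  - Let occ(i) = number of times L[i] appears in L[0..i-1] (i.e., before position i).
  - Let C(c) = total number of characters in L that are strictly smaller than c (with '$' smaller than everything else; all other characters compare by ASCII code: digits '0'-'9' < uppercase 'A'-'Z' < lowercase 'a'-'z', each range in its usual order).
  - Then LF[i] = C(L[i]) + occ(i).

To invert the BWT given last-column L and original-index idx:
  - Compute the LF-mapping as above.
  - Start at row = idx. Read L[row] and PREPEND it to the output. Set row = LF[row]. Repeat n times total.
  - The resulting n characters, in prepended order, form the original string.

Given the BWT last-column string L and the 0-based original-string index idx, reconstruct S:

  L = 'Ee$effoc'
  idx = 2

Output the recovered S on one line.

Answer: coffeeE$

Derivation:
LF mapping: 1 3 0 4 5 6 7 2
Walk LF starting at row 2, prepending L[row]:
  step 1: row=2, L[2]='$', prepend. Next row=LF[2]=0
  step 2: row=0, L[0]='E', prepend. Next row=LF[0]=1
  step 3: row=1, L[1]='e', prepend. Next row=LF[1]=3
  step 4: row=3, L[3]='e', prepend. Next row=LF[3]=4
  step 5: row=4, L[4]='f', prepend. Next row=LF[4]=5
  step 6: row=5, L[5]='f', prepend. Next row=LF[5]=6
  step 7: row=6, L[6]='o', prepend. Next row=LF[6]=7
  step 8: row=7, L[7]='c', prepend. Next row=LF[7]=2
Reversed output: coffeeE$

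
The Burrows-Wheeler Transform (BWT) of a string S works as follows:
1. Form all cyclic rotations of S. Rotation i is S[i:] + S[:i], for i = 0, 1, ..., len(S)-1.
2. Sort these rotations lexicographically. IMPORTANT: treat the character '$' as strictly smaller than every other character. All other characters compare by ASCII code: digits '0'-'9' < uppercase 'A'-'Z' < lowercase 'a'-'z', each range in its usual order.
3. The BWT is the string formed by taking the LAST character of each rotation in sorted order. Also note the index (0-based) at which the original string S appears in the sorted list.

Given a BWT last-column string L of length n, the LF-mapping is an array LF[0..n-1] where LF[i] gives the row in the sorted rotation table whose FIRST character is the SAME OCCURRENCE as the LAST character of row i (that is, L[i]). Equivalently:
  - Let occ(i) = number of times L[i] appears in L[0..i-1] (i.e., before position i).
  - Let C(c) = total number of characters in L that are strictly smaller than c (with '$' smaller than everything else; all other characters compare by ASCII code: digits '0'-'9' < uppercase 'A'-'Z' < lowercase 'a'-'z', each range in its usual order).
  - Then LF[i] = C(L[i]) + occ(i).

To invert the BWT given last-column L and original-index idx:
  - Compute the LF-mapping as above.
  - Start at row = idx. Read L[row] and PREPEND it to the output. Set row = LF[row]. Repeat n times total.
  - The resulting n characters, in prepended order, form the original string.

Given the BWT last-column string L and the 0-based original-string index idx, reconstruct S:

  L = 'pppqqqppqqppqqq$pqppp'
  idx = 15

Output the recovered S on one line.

LF mapping: 1 2 3 12 13 14 4 5 15 16 6 7 17 18 19 0 8 20 9 10 11
Walk LF starting at row 15, prepending L[row]:
  step 1: row=15, L[15]='$', prepend. Next row=LF[15]=0
  step 2: row=0, L[0]='p', prepend. Next row=LF[0]=1
  step 3: row=1, L[1]='p', prepend. Next row=LF[1]=2
  step 4: row=2, L[2]='p', prepend. Next row=LF[2]=3
  step 5: row=3, L[3]='q', prepend. Next row=LF[3]=12
  step 6: row=12, L[12]='q', prepend. Next row=LF[12]=17
  step 7: row=17, L[17]='q', prepend. Next row=LF[17]=20
  step 8: row=20, L[20]='p', prepend. Next row=LF[20]=11
  step 9: row=11, L[11]='p', prepend. Next row=LF[11]=7
  step 10: row=7, L[7]='p', prepend. Next row=LF[7]=5
  step 11: row=5, L[5]='q', prepend. Next row=LF[5]=14
  step 12: row=14, L[14]='q', prepend. Next row=LF[14]=19
  step 13: row=19, L[19]='p', prepend. Next row=LF[19]=10
  step 14: row=10, L[10]='p', prepend. Next row=LF[10]=6
  step 15: row=6, L[6]='p', prepend. Next row=LF[6]=4
  step 16: row=4, L[4]='q', prepend. Next row=LF[4]=13
  step 17: row=13, L[13]='q', prepend. Next row=LF[13]=18
  step 18: row=18, L[18]='p', prepend. Next row=LF[18]=9
  step 19: row=9, L[9]='q', prepend. Next row=LF[9]=16
  step 20: row=16, L[16]='p', prepend. Next row=LF[16]=8
  step 21: row=8, L[8]='q', prepend. Next row=LF[8]=15
Reversed output: qpqpqqpppqqpppqqqppp$

Answer: qpqpqqpppqqpppqqqppp$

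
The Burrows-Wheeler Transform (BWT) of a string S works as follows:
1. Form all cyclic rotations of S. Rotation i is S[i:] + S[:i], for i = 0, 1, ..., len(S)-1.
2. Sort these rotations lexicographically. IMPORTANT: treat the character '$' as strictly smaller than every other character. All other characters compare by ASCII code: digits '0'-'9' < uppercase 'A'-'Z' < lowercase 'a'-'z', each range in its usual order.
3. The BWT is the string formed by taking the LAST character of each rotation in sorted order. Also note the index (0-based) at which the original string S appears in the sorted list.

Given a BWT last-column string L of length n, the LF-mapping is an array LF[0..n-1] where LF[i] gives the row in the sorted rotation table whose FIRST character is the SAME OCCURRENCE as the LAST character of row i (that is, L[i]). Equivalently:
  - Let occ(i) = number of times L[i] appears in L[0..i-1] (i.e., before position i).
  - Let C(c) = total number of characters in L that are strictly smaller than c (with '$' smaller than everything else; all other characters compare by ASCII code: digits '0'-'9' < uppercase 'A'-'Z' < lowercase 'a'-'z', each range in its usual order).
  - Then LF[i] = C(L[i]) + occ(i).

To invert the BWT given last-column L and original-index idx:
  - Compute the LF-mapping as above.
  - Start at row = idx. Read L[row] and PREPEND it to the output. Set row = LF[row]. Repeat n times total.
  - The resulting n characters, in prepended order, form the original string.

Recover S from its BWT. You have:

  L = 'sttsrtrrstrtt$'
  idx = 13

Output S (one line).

LF mapping: 5 8 9 6 1 10 2 3 7 11 4 12 13 0
Walk LF starting at row 13, prepending L[row]:
  step 1: row=13, L[13]='$', prepend. Next row=LF[13]=0
  step 2: row=0, L[0]='s', prepend. Next row=LF[0]=5
  step 3: row=5, L[5]='t', prepend. Next row=LF[5]=10
  step 4: row=10, L[10]='r', prepend. Next row=LF[10]=4
  step 5: row=4, L[4]='r', prepend. Next row=LF[4]=1
  step 6: row=1, L[1]='t', prepend. Next row=LF[1]=8
  step 7: row=8, L[8]='s', prepend. Next row=LF[8]=7
  step 8: row=7, L[7]='r', prepend. Next row=LF[7]=3
  step 9: row=3, L[3]='s', prepend. Next row=LF[3]=6
  step 10: row=6, L[6]='r', prepend. Next row=LF[6]=2
  step 11: row=2, L[2]='t', prepend. Next row=LF[2]=9
  step 12: row=9, L[9]='t', prepend. Next row=LF[9]=11
  step 13: row=11, L[11]='t', prepend. Next row=LF[11]=12
  step 14: row=12, L[12]='t', prepend. Next row=LF[12]=13
Reversed output: ttttrsrstrrts$

Answer: ttttrsrstrrts$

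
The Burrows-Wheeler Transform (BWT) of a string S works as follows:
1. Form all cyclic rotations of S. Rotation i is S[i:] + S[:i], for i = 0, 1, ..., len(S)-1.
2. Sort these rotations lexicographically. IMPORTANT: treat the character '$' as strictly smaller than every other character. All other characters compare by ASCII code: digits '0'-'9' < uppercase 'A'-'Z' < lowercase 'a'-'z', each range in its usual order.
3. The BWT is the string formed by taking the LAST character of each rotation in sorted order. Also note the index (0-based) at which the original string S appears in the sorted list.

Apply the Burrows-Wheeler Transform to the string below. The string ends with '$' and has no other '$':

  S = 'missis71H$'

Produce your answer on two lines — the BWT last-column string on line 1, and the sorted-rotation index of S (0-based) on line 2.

Answer: H7s1sm$isi
6

Derivation:
All 10 rotations (rotation i = S[i:]+S[:i]):
  rot[0] = missis71H$
  rot[1] = issis71H$m
  rot[2] = ssis71H$mi
  rot[3] = sis71H$mis
  rot[4] = is71H$miss
  rot[5] = s71H$missi
  rot[6] = 71H$missis
  rot[7] = 1H$missis7
  rot[8] = H$missis71
  rot[9] = $missis71H
Sorted (with $ < everything):
  sorted[0] = $missis71H  (last char: 'H')
  sorted[1] = 1H$missis7  (last char: '7')
  sorted[2] = 71H$missis  (last char: 's')
  sorted[3] = H$missis71  (last char: '1')
  sorted[4] = is71H$miss  (last char: 's')
  sorted[5] = issis71H$m  (last char: 'm')
  sorted[6] = missis71H$  (last char: '$')
  sorted[7] = s71H$missi  (last char: 'i')
  sorted[8] = sis71H$mis  (last char: 's')
  sorted[9] = ssis71H$mi  (last char: 'i')
Last column: H7s1sm$isi
Original string S is at sorted index 6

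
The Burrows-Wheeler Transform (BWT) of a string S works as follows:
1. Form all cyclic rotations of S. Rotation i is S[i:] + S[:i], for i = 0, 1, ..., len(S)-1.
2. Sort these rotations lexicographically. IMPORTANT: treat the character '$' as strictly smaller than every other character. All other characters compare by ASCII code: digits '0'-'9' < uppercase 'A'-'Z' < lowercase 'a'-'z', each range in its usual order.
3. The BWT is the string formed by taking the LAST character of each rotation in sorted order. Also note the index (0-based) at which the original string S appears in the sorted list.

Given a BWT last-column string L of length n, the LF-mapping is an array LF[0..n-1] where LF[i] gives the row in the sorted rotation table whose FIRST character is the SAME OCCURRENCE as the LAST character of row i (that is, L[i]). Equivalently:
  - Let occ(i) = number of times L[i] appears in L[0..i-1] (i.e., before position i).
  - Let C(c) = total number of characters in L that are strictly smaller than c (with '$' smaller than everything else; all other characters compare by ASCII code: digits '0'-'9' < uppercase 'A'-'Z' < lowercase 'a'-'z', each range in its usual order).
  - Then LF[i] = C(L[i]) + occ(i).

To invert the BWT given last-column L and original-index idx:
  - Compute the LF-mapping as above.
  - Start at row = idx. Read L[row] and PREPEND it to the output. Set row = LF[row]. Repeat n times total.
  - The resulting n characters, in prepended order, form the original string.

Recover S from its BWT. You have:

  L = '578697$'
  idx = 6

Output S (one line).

Answer: 978675$

Derivation:
LF mapping: 1 3 5 2 6 4 0
Walk LF starting at row 6, prepending L[row]:
  step 1: row=6, L[6]='$', prepend. Next row=LF[6]=0
  step 2: row=0, L[0]='5', prepend. Next row=LF[0]=1
  step 3: row=1, L[1]='7', prepend. Next row=LF[1]=3
  step 4: row=3, L[3]='6', prepend. Next row=LF[3]=2
  step 5: row=2, L[2]='8', prepend. Next row=LF[2]=5
  step 6: row=5, L[5]='7', prepend. Next row=LF[5]=4
  step 7: row=4, L[4]='9', prepend. Next row=LF[4]=6
Reversed output: 978675$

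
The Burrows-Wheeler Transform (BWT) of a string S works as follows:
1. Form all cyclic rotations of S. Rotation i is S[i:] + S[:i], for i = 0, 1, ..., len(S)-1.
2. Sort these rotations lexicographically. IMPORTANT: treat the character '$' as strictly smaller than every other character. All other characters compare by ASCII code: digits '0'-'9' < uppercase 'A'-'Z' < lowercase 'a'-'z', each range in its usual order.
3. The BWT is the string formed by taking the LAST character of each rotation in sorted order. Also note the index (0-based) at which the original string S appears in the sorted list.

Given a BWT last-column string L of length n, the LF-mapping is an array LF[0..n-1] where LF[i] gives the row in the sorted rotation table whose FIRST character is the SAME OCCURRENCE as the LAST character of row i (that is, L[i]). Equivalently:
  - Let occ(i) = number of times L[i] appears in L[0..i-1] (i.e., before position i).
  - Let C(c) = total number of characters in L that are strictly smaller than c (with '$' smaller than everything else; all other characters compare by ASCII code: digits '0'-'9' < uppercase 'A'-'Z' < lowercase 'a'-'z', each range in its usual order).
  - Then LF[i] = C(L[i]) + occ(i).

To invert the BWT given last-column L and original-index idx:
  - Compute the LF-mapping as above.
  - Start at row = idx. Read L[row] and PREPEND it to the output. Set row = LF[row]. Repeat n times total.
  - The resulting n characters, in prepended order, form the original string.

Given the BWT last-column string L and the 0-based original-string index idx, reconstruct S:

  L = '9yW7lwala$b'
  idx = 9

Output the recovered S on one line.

Answer: wallaby7W9$

Derivation:
LF mapping: 2 10 3 1 7 9 4 8 5 0 6
Walk LF starting at row 9, prepending L[row]:
  step 1: row=9, L[9]='$', prepend. Next row=LF[9]=0
  step 2: row=0, L[0]='9', prepend. Next row=LF[0]=2
  step 3: row=2, L[2]='W', prepend. Next row=LF[2]=3
  step 4: row=3, L[3]='7', prepend. Next row=LF[3]=1
  step 5: row=1, L[1]='y', prepend. Next row=LF[1]=10
  step 6: row=10, L[10]='b', prepend. Next row=LF[10]=6
  step 7: row=6, L[6]='a', prepend. Next row=LF[6]=4
  step 8: row=4, L[4]='l', prepend. Next row=LF[4]=7
  step 9: row=7, L[7]='l', prepend. Next row=LF[7]=8
  step 10: row=8, L[8]='a', prepend. Next row=LF[8]=5
  step 11: row=5, L[5]='w', prepend. Next row=LF[5]=9
Reversed output: wallaby7W9$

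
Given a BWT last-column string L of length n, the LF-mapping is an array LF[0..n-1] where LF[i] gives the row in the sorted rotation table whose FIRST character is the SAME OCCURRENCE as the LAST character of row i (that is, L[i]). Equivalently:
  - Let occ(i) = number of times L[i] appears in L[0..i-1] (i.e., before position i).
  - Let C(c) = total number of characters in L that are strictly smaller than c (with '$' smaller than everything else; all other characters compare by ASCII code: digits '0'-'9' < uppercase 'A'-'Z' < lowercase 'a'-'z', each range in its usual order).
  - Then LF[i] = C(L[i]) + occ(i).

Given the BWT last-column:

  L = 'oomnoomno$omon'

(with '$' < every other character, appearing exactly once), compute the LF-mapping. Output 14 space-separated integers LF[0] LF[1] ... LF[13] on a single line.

Char counts: '$':1, 'm':3, 'n':3, 'o':7
C (first-col start): C('$')=0, C('m')=1, C('n')=4, C('o')=7
L[0]='o': occ=0, LF[0]=C('o')+0=7+0=7
L[1]='o': occ=1, LF[1]=C('o')+1=7+1=8
L[2]='m': occ=0, LF[2]=C('m')+0=1+0=1
L[3]='n': occ=0, LF[3]=C('n')+0=4+0=4
L[4]='o': occ=2, LF[4]=C('o')+2=7+2=9
L[5]='o': occ=3, LF[5]=C('o')+3=7+3=10
L[6]='m': occ=1, LF[6]=C('m')+1=1+1=2
L[7]='n': occ=1, LF[7]=C('n')+1=4+1=5
L[8]='o': occ=4, LF[8]=C('o')+4=7+4=11
L[9]='$': occ=0, LF[9]=C('$')+0=0+0=0
L[10]='o': occ=5, LF[10]=C('o')+5=7+5=12
L[11]='m': occ=2, LF[11]=C('m')+2=1+2=3
L[12]='o': occ=6, LF[12]=C('o')+6=7+6=13
L[13]='n': occ=2, LF[13]=C('n')+2=4+2=6

Answer: 7 8 1 4 9 10 2 5 11 0 12 3 13 6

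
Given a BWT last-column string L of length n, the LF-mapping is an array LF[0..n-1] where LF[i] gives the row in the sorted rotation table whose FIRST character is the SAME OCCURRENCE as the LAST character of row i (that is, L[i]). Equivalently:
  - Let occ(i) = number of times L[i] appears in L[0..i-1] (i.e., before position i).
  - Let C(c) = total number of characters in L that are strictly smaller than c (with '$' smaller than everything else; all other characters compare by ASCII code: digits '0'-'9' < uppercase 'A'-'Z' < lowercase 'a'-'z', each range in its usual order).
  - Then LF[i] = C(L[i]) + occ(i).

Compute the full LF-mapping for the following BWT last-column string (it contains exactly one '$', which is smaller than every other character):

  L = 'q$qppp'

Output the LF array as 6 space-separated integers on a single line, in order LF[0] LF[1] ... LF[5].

Answer: 4 0 5 1 2 3

Derivation:
Char counts: '$':1, 'p':3, 'q':2
C (first-col start): C('$')=0, C('p')=1, C('q')=4
L[0]='q': occ=0, LF[0]=C('q')+0=4+0=4
L[1]='$': occ=0, LF[1]=C('$')+0=0+0=0
L[2]='q': occ=1, LF[2]=C('q')+1=4+1=5
L[3]='p': occ=0, LF[3]=C('p')+0=1+0=1
L[4]='p': occ=1, LF[4]=C('p')+1=1+1=2
L[5]='p': occ=2, LF[5]=C('p')+2=1+2=3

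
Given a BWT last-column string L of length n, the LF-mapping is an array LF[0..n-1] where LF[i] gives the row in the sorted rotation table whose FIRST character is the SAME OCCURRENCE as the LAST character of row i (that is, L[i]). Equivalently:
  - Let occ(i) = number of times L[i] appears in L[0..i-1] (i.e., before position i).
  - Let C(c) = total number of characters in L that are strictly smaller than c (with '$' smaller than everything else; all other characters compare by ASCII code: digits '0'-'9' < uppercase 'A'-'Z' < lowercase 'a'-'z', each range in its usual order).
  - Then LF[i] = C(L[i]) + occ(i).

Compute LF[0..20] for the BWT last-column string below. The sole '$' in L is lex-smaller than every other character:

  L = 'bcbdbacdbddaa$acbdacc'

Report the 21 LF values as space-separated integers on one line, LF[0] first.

Char counts: '$':1, 'a':5, 'b':5, 'c':5, 'd':5
C (first-col start): C('$')=0, C('a')=1, C('b')=6, C('c')=11, C('d')=16
L[0]='b': occ=0, LF[0]=C('b')+0=6+0=6
L[1]='c': occ=0, LF[1]=C('c')+0=11+0=11
L[2]='b': occ=1, LF[2]=C('b')+1=6+1=7
L[3]='d': occ=0, LF[3]=C('d')+0=16+0=16
L[4]='b': occ=2, LF[4]=C('b')+2=6+2=8
L[5]='a': occ=0, LF[5]=C('a')+0=1+0=1
L[6]='c': occ=1, LF[6]=C('c')+1=11+1=12
L[7]='d': occ=1, LF[7]=C('d')+1=16+1=17
L[8]='b': occ=3, LF[8]=C('b')+3=6+3=9
L[9]='d': occ=2, LF[9]=C('d')+2=16+2=18
L[10]='d': occ=3, LF[10]=C('d')+3=16+3=19
L[11]='a': occ=1, LF[11]=C('a')+1=1+1=2
L[12]='a': occ=2, LF[12]=C('a')+2=1+2=3
L[13]='$': occ=0, LF[13]=C('$')+0=0+0=0
L[14]='a': occ=3, LF[14]=C('a')+3=1+3=4
L[15]='c': occ=2, LF[15]=C('c')+2=11+2=13
L[16]='b': occ=4, LF[16]=C('b')+4=6+4=10
L[17]='d': occ=4, LF[17]=C('d')+4=16+4=20
L[18]='a': occ=4, LF[18]=C('a')+4=1+4=5
L[19]='c': occ=3, LF[19]=C('c')+3=11+3=14
L[20]='c': occ=4, LF[20]=C('c')+4=11+4=15

Answer: 6 11 7 16 8 1 12 17 9 18 19 2 3 0 4 13 10 20 5 14 15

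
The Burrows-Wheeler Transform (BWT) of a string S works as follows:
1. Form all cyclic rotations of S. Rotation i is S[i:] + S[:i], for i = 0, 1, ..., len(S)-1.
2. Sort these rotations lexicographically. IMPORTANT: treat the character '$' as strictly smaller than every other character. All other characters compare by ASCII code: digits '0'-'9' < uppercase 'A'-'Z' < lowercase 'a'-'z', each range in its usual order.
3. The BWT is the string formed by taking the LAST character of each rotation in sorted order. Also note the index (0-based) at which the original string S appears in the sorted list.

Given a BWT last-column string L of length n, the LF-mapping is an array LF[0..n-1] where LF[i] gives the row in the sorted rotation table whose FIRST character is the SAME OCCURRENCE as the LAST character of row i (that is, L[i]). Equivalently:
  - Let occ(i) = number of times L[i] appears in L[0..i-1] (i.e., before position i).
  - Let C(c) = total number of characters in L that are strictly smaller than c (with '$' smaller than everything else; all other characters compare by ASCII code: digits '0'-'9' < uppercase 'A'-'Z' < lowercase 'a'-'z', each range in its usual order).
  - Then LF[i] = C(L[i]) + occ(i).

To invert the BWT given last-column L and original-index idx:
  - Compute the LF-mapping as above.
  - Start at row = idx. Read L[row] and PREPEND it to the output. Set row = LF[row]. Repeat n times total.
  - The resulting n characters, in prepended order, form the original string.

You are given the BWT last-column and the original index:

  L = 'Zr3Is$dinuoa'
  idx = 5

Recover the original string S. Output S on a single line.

Answer: dinosaur3IZ$

Derivation:
LF mapping: 3 9 1 2 10 0 5 6 7 11 8 4
Walk LF starting at row 5, prepending L[row]:
  step 1: row=5, L[5]='$', prepend. Next row=LF[5]=0
  step 2: row=0, L[0]='Z', prepend. Next row=LF[0]=3
  step 3: row=3, L[3]='I', prepend. Next row=LF[3]=2
  step 4: row=2, L[2]='3', prepend. Next row=LF[2]=1
  step 5: row=1, L[1]='r', prepend. Next row=LF[1]=9
  step 6: row=9, L[9]='u', prepend. Next row=LF[9]=11
  step 7: row=11, L[11]='a', prepend. Next row=LF[11]=4
  step 8: row=4, L[4]='s', prepend. Next row=LF[4]=10
  step 9: row=10, L[10]='o', prepend. Next row=LF[10]=8
  step 10: row=8, L[8]='n', prepend. Next row=LF[8]=7
  step 11: row=7, L[7]='i', prepend. Next row=LF[7]=6
  step 12: row=6, L[6]='d', prepend. Next row=LF[6]=5
Reversed output: dinosaur3IZ$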